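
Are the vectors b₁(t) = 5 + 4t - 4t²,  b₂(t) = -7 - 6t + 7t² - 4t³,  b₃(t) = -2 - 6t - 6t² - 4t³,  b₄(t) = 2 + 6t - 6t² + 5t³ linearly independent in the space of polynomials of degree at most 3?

linearly independent

Take coordinates with respect to the standard basis {1, t, …, t³}.
Form the 4×4 matrix with these as columns; its determinant is -914.
A nonzero determinant means the columns are linearly independent.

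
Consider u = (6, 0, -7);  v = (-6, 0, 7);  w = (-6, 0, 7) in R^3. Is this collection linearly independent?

Place the vectors as rows of a 3×3 matrix and reduce to echelon form.
The reduction yields 1 nonzero row, so the rank is 1.
Since rank 1 < 3, the set is linearly dependent.

linearly dependent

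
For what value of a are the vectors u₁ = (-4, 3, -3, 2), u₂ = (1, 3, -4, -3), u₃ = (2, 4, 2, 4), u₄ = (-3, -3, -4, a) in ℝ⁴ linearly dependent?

Place the vectors as rows of a 4×4 matrix; dependence ⇔ determinant zero.
Cofactor expansion gives det = -112*a - 532.
Setting this to zero gives a = -19/4.

a = -19/4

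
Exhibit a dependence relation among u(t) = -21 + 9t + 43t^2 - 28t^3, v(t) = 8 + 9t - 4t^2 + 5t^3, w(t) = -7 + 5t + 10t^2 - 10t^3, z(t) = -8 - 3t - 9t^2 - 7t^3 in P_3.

Pass to coordinate vectors relative to the basis {1, t, …, t^3}.
Solve the homogeneous system with u, v, w, z as columns by row-reducing the coefficient matrix.
The free variable yields coefficients (1, 1, -3, 1) (any nonzero multiple also works).

u + v - 3w + z = 0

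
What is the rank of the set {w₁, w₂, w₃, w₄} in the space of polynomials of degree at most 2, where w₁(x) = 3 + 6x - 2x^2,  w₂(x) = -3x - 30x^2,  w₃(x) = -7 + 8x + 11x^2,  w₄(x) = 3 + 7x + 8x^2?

3

Pass to coordinate vectors with respect to the basis {1, x, x^2}.
Apply Gaussian elimination to the matrix whose rows are w₁, w₂, w₃, w₄.
Reduction leaves 3 leading entries, giving rank 3.
(With 4 elements in a 3-dimensional space the rank is at most 3.)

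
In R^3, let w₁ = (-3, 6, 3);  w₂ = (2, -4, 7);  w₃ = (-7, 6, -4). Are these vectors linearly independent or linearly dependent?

The matrix [w₁|w₂|w₃] has determinant -216.
A nonzero determinant means the columns are linearly independent.

linearly independent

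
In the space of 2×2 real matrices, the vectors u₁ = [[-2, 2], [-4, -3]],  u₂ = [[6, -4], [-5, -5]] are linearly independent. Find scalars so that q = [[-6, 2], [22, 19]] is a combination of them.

Take coordinate vectors relative to {E₁₁, E₁₂, E₂₁, E₂₂}.
Since u₁, u₂ are independent, the coefficients expressing q are uniquely determined by a linear system.
Back-substitution yields (a₁, a₂) = (-3, -2).

q = -3u₁ - 2u₂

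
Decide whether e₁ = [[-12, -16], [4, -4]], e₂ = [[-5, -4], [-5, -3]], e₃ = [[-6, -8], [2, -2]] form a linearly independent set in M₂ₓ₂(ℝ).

Write each element as a coordinate vector in ℝ⁴ using {E₁₁, E₁₂, E₂₁, E₂₂}.
One vector is a scalar multiple of another, so the set is dependent.

linearly dependent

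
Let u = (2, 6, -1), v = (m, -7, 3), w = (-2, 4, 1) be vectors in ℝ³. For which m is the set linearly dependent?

m = -6

Place the vectors as rows of a 3×3 matrix; dependence ⇔ determinant zero.
Cofactor expansion gives det = -10*m - 60.
Solving -10*m - 60 = 0 yields m = -6.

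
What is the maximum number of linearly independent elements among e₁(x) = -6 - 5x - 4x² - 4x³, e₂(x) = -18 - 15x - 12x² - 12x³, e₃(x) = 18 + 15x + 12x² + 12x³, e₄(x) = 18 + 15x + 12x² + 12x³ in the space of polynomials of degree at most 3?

Use coordinates relative to {1, x, …, x³}.
Apply Gaussian elimination to the matrix whose rows are e₁, e₂, e₃, e₄.
There is 1 pivot column, so rank = 1.

1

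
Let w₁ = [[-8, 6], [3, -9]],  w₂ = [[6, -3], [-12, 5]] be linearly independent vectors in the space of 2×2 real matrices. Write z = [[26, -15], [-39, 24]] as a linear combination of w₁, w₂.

z = -w₁ + 3w₂

Identify each element with its coordinate vector in ℝ⁴ via {E₁₁, E₁₂, E₂₁, E₂₂}.
Solve the system with w₁, w₂ as columns and z as the right-hand side.
The system has the unique solution (α₁, α₂) = (-1, 3).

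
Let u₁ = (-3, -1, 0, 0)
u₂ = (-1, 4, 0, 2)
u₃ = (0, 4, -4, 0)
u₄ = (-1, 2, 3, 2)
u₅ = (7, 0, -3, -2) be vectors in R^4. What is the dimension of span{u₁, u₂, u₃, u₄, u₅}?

4

Form the matrix with u₁, u₂, u₃, u₄, u₅ as columns and reduce.
There are 4 pivot columns, so rank = 4.
(With 5 elements in a 4-dimensional space the rank is at most 4.)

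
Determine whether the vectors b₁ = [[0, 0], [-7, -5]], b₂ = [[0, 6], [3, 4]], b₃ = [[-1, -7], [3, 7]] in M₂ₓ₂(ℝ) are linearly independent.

Write each element as a coordinate vector in ℝ⁴ using {E₁₁, E₁₂, E₂₁, E₂₂}.
Row-reduce the matrix whose columns are b₁, b₂, b₃.
The reduction yields 3 nonzero rows, so the rank is 3.
Since rank = 3 (the number of vectors), the set is linearly independent.

linearly independent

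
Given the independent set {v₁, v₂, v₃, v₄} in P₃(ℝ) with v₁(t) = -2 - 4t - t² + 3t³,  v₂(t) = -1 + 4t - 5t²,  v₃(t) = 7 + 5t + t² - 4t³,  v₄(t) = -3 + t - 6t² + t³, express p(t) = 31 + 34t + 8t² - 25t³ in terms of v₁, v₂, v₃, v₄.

Identify each element with its coordinate vector in ℝ⁴ via {1, t, …, t³}.
Set up the augmented matrix [v₁ | v₂ | v₃ | v₄ | p] and row-reduce.
The system has the unique solution (c₁, …, c₄) = (-4, 1, 3, -1).

p = -4v₁ + v₂ + 3v₃ - v₄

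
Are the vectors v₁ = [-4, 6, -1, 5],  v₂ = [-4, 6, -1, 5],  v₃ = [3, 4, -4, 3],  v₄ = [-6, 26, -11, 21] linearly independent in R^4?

linearly dependent

Place the vectors as rows of a 4×4 matrix and reduce to echelon form.
The reduction yields 2 nonzero rows, so the rank is 2.
Since rank 2 < 4, the set is linearly dependent.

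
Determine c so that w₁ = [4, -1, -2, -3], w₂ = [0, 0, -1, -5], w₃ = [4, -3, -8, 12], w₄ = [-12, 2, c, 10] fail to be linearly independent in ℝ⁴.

Dependence holds iff the 4×4 matrix [w₁ w₂ w₃ w₄] is singular.
Expanding, det = 40*c - 68.
Solving 40*c - 68 = 0 yields c = 17/10.

c = 17/10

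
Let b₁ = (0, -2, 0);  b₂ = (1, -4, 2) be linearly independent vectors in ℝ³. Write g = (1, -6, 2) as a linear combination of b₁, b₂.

g = b₁ + b₂

Set up the augmented matrix [b₁ | b₂ | g] and row-reduce.
Row-reducing the augmented matrix gives the unique coefficients (α₁, α₂) = (1, 1).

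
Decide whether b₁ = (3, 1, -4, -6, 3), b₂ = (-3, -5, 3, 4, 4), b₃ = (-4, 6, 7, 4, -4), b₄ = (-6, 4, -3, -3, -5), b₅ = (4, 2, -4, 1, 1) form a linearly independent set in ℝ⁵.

Form the 5×5 matrix with these as columns; its determinant is 12442.
A nonzero determinant means the columns are linearly independent.

linearly independent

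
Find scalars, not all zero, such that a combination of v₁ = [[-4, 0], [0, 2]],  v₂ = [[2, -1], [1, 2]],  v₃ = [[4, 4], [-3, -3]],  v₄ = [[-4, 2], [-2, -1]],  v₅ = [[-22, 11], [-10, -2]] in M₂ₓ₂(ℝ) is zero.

3v₁ - v₂ + v₃ + 3v₄ - v₅ = 0

Pass to coordinate vectors relative to the basis {E₁₁, E₁₂, E₂₁, E₂₂}.
Row-reduce the matrix with v₁, v₂, v₃, v₄, v₅ as columns; the null space gives the coefficients.
The free variable yields coefficients (3, -1, 1, 3, -1) (any nonzero multiple also works).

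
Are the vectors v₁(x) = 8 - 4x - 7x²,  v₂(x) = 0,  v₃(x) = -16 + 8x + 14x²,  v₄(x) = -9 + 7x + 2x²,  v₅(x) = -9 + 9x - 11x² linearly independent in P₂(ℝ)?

linearly dependent

Take coordinates with respect to the standard basis {1, x, x²}.
There are 5 vectors in a 3-dimensional space, so they cannot be linearly independent.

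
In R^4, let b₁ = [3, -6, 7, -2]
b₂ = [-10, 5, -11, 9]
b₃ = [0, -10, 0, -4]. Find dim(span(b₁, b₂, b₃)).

Put the 4×3 matrix [b₁|b₂|b₃] into echelon form.
The echelon form has 3 nonzero rows, so the rank is 3.

dim = 3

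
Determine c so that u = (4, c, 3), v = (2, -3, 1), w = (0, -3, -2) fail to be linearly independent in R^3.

c = -9/2

The set is linearly dependent precisely when det[u; v; w] = 0.
The determinant works out to 4*c + 18.
Solving 4*c + 18 = 0 yields c = -9/2.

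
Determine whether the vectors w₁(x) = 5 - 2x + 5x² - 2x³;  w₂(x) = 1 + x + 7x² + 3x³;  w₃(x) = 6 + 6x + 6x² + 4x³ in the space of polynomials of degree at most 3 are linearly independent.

linearly independent

Write each element as a coordinate vector in ℝ⁴ using {1, x, …, x³}.
Place the vectors as rows of a 3×4 matrix and reduce to echelon form.
The reduction yields 3 nonzero rows, so the rank is 3.
Since rank = 3 (the number of vectors), the set is linearly independent.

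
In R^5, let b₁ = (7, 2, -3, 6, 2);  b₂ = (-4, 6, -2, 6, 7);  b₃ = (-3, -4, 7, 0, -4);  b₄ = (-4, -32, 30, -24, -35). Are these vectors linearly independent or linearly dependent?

Place the vectors as rows of a 4×5 matrix and reduce to echelon form.
The reduction yields 3 nonzero rows, so the rank is 3.
Since rank 3 < 4, the set is linearly dependent.
Indeed b₁ + 3b₂ - 3b₃ + b₄ = 0.

linearly dependent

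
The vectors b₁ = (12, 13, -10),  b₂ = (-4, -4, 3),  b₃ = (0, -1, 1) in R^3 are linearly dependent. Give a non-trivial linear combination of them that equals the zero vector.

Set up α₁b₁ + … + α₃b₃ = 0 and solve the homogeneous system.
The free variable yields coefficients (1, 3, 1) (any nonzero multiple also works).

b₁ + 3b₂ + b₃ = 0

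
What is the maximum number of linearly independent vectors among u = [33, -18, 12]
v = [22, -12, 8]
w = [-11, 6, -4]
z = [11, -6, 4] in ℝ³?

1

Form the matrix with u, v, w, z as columns and reduce.
Reduction leaves 1 leading entry, giving rank 1.
(With 4 elements in a 3-dimensional space the rank is at most 3.)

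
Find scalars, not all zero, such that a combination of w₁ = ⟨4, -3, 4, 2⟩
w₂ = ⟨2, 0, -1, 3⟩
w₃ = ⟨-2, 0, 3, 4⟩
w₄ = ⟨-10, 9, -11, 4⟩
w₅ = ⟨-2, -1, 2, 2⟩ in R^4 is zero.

Row-reduce the matrix with w₁, w₂, w₃, w₄, w₅ as columns; the null space gives the coefficients.
One solution (up to scaling) is (3, -2, -1, 1, 0).

3w₁ - 2w₂ - w₃ + w₄ = 0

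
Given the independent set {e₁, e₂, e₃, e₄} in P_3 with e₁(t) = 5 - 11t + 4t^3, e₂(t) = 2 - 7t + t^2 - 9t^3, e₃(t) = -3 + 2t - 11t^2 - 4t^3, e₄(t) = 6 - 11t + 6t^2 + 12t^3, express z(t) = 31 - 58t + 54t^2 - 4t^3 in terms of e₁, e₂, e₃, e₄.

z = e₁ + 4e₂ - 4e₃ + e₄

Identify each element with its coordinate vector in ℝ⁴ via {1, t, …, t^3}.
Set up the augmented matrix [e₁ | e₂ | e₃ | e₄ | z] and row-reduce.
Back-substitution yields (c₁, …, c₄) = (1, 4, -4, 1).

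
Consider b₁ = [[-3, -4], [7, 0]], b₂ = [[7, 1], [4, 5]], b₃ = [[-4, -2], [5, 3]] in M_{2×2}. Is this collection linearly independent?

Write each element as a coordinate vector in ℝ⁴ using {E₁₁, E₁₂, E₂₁, E₂₂}.
Row-reduce the matrix whose columns are b₁, b₂, b₃.
The reduction yields 3 nonzero rows, so the rank is 3.
Since rank = 3 (the number of vectors), the set is linearly independent.

linearly independent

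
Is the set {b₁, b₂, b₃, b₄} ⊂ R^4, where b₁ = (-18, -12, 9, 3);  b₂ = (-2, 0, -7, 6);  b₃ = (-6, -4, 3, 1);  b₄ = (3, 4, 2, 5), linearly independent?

linearly dependent

One vector is a scalar multiple of another, so the set is dependent.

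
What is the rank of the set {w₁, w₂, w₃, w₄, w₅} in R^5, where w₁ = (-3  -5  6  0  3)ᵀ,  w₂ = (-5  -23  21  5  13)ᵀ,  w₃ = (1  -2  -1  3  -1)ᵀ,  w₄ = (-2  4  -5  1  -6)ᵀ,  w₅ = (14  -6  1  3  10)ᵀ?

Apply Gaussian elimination to the matrix whose rows are w₁, w₂, w₃, w₄, w₅.
There are 3 pivot columns, so rank = 3.

3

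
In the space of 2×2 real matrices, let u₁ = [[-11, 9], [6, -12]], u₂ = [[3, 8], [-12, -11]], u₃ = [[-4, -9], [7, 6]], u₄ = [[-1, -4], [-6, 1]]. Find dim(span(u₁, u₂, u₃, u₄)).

4

Use coordinates relative to {E₁₁, E₁₂, E₂₁, E₂₂}.
Form the matrix with u₁, u₂, u₃, u₄ as columns and reduce.
There are 4 pivot columns, so rank = 4.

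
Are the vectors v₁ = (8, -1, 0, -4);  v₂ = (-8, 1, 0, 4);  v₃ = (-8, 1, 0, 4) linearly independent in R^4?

linearly dependent

Row-reduce the matrix whose columns are v₁, v₂, v₃.
The reduction yields 1 nonzero row, so the rank is 1.
Since rank 1 < 3, the set is linearly dependent.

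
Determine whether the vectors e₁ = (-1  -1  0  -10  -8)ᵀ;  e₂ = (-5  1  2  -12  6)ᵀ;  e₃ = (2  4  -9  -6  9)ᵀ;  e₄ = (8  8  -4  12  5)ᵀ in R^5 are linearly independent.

Row-reduce the matrix whose columns are e₁, e₂, e₃, e₄.
The reduction yields 4 nonzero rows, so the rank is 4.
Since rank = 4 (the number of vectors), the set is linearly independent.

linearly independent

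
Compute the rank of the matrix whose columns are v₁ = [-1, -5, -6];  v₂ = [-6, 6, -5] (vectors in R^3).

Row-reduce the 2×3 matrix with these as rows.
There are 2 pivot columns, so rank = 2.

2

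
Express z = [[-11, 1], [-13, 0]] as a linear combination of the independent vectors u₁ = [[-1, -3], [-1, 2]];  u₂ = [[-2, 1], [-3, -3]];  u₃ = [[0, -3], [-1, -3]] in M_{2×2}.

z = 3u₁ + 4u₂ - 2u₃

Take coordinate vectors relative to {E₁₁, E₁₂, E₂₁, E₂₂}.
Since u₁, u₂, u₃ are independent, the coefficients expressing z are uniquely determined by a linear system.
Row-reducing the augmented matrix gives the unique coefficients (a₁, a₂, a₃) = (3, 4, -2).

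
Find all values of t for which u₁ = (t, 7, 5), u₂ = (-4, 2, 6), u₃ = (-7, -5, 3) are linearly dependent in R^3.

The set is linearly dependent precisely when det[u₁; u₂; u₃] = 0.
Expanding, det = 36*t - 40.
This vanishes exactly when t = 10/9.

t = 10/9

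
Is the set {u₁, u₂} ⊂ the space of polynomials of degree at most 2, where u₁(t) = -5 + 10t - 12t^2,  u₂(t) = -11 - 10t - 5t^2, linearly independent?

linearly independent

Write each element as a coordinate vector in ℝ³ using {1, t, t^2}.
Place the vectors as rows of a 2×3 matrix and reduce to echelon form.
The reduction yields 2 nonzero rows, so the rank is 2.
Since rank = 2 (the number of vectors), the set is linearly independent.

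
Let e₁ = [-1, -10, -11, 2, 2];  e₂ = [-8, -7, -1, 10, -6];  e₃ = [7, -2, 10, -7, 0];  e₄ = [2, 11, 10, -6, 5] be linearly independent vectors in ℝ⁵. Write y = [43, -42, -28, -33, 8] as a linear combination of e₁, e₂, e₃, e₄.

Write y = c₁e₁ + … + c₄e₄ and equate components.
Row-reducing the augmented matrix gives the unique coefficients (c₁, …, c₄) = (2, -4, 3, -4).

y = 2e₁ - 4e₂ + 3e₃ - 4e₄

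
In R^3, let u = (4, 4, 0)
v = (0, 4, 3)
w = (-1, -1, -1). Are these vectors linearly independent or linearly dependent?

linearly independent

Form the 3×3 matrix with these as columns; its determinant is -16.
A nonzero determinant means the columns are linearly independent.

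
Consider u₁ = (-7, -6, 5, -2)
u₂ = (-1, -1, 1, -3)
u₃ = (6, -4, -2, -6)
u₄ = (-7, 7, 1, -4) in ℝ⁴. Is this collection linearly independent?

Place the vectors as rows of a 4×4 matrix and reduce to echelon form.
The reduction yields 4 nonzero rows, so the rank is 4.
Since rank = 4 (the number of vectors), the set is linearly independent.

linearly independent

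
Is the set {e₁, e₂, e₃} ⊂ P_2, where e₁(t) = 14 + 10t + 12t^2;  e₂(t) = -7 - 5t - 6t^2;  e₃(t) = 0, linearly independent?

Take coordinates with respect to the standard basis {1, t, t^2}.
One of the vectors is the zero vector, so the set is linearly dependent.

linearly dependent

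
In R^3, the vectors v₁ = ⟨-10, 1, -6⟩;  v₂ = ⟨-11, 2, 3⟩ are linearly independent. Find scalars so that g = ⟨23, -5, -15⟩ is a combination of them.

Since v₁, v₂ are independent, the coefficients expressing g are uniquely determined by a linear system.
The system has the unique solution (c₁, c₂) = (1, -3).

g = v₁ - 3v₂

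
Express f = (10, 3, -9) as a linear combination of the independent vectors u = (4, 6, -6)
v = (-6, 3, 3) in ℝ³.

Write f = a₁u + a₂v and equate components.
The system has the unique solution (a₁, a₂) = (1, -1).

f = u - v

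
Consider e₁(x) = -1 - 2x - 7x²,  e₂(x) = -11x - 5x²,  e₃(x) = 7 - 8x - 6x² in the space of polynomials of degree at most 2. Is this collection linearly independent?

Take coordinates with respect to the standard basis {1, x, x²}.
Row-reduce the matrix whose columns are e₁, e₂, e₃.
The reduction yields 3 nonzero rows, so the rank is 3.
Since rank = 3 (the number of vectors), the set is linearly independent.

linearly independent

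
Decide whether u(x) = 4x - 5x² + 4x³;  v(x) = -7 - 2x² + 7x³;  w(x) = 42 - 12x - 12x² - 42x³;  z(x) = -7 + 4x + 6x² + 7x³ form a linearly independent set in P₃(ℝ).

linearly dependent

Take coordinates with respect to the standard basis {1, x, …, x³}.
The matrix [u|v|w|z] has determinant 0.
A zero determinant means the columns are linearly dependent.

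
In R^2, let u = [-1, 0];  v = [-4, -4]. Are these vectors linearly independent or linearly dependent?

Place the vectors as rows of a 2×2 matrix and reduce to echelon form.
The reduction yields 2 nonzero rows, so the rank is 2.
Since rank = 2 (the number of vectors), the set is linearly independent.

linearly independent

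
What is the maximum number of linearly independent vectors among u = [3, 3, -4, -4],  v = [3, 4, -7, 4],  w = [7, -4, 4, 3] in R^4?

3

Row-reduce the 3×4 matrix with these as rows.
There are 3 pivot columns, so rank = 3.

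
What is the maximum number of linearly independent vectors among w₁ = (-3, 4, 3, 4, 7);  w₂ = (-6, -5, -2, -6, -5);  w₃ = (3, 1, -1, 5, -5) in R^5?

3

Form the matrix with w₁, w₂, w₃ as columns and reduce.
Reduction leaves 3 leading entries, giving rank 3.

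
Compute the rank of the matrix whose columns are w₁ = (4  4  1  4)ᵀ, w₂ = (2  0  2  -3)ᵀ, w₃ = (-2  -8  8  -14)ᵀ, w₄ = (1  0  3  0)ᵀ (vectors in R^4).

3

Apply Gaussian elimination to the matrix whose rows are w₁, w₂, w₃, w₄.
Reduction leaves 3 leading entries, giving rank 3.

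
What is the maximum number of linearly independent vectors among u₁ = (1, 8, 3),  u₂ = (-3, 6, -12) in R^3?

2

Apply Gaussian elimination to the matrix whose rows are u₁, u₂.
The echelon form has 2 nonzero rows, so the rank is 2.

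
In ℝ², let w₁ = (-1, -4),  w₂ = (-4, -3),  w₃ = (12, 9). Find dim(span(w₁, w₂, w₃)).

2

Row-reduce the 3×2 matrix with these as rows.
Reduction leaves 2 leading entries, giving rank 2.
(With 3 elements in a 2-dimensional space the rank is at most 2.)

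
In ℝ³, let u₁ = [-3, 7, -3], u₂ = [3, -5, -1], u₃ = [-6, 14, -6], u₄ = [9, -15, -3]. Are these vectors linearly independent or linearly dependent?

There are 4 vectors in a 3-dimensional space, so they cannot be linearly independent.

linearly dependent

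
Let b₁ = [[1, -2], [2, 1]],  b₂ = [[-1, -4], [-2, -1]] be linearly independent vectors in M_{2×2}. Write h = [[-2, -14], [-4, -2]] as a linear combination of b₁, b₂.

Take coordinate vectors relative to {E₁₁, E₁₂, E₂₁, E₂₂}.
Write h = c₁b₁ + c₂b₂ and equate components.
Row-reducing the augmented matrix gives the unique coefficients (c₁, c₂) = (1, 3).

h = b₁ + 3b₂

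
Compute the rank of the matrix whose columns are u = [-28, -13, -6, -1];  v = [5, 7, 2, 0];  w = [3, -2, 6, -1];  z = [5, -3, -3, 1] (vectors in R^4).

Apply Gaussian elimination to the matrix whose rows are u, v, w, z.
The echelon form has 3 nonzero rows, so the rank is 3.

rank 3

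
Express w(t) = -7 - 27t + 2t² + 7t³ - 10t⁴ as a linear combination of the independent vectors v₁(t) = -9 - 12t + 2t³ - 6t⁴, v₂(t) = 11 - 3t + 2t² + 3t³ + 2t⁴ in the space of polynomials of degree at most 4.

Identify each element with its coordinate vector in ℝ⁵ via {1, t, …, t⁴}.
Write w = α₁v₁ + α₂v₂ and equate components.
The system has the unique solution (α₁, α₂) = (2, 1).

w = 2v₁ + v₂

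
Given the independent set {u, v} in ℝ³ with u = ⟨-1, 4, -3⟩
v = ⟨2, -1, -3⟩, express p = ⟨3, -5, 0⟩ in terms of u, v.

p = -u + v

Since u, v are independent, the coefficients expressing p are uniquely determined by a linear system.
The system has the unique solution (c₁, c₂) = (-1, 1).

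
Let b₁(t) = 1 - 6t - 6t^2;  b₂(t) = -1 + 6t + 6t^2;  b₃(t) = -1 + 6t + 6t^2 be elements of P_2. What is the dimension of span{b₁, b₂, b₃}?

Use coordinates relative to {1, t, t^2}.
Put the 3×3 matrix [b₁|b₂|b₃] into echelon form.
The echelon form has 1 nonzero row, so the rank is 1.

1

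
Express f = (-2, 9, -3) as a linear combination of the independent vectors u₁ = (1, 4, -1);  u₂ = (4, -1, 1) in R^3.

Since u₁, u₂ are independent, the coefficients expressing f are uniquely determined by a linear system.
Row-reducing the augmented matrix gives the unique coefficients (c₁, c₂) = (2, -1).

f = 2u₁ - u₂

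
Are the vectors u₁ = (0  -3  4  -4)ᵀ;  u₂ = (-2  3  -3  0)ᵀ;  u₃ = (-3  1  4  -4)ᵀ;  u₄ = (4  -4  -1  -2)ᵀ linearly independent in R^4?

The matrix [u₁|u₂|u₃|u₄] has determinant 90.
A nonzero determinant means the columns are linearly independent.

linearly independent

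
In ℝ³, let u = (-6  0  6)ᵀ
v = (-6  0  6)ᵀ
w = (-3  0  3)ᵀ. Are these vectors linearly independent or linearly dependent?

One vector is a scalar multiple of another, so the set is dependent.

linearly dependent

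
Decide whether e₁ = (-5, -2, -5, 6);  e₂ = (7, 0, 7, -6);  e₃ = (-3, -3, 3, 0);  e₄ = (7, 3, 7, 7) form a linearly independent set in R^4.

Form the 4×4 matrix with these as columns; its determinant is 1308.
A nonzero determinant means the columns are linearly independent.

linearly independent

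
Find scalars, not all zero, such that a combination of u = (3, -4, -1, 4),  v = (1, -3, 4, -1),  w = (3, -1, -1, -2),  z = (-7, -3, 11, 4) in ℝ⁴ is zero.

2v - 3w - z = 0

Solve the homogeneous system with u, v, w, z as columns by row-reducing the coefficient matrix.
One solution (up to scaling) is (0, 2, -3, -1).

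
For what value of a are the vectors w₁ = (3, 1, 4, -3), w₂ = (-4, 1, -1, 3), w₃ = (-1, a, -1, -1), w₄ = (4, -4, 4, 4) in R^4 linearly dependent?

Dependence holds iff the 4×4 matrix [w₁ w₂ w₃ w₄] is singular.
Expanding, det = 100 - 100*a.
Solving 100 - 100*a = 0 yields a = 1.

a = 1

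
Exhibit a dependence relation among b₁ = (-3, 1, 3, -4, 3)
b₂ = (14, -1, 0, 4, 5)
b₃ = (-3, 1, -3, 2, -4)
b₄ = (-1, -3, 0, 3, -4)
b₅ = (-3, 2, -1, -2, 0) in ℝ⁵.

Row-reduce the matrix with b₁, b₂, b₃, b₄, b₅ as columns; the null space gives the coefficients.
The free variable yields coefficients (1, 1, 0, 2, 3) (any nonzero multiple also works).

b₁ + b₂ + 2b₄ + 3b₅ = 0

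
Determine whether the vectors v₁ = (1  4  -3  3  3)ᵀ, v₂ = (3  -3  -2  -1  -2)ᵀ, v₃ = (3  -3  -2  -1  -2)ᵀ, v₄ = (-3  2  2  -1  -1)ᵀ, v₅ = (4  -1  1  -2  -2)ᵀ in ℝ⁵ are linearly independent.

linearly dependent

Two of the vectors are equal, giving an immediate dependence.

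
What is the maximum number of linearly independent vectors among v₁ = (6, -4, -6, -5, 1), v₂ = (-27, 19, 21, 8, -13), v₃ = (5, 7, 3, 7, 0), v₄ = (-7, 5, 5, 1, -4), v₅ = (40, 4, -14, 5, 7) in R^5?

Row-reduce the 5×5 matrix with these as rows.
Reduction leaves 3 leading entries, giving rank 3.

3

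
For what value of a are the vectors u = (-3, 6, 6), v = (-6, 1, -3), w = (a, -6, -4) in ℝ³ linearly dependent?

a = 23/4

Place the vectors as rows of a 3×3 matrix; dependence ⇔ determinant zero.
Cofactor expansion gives det = 138 - 24*a.
This vanishes exactly when a = 23/4.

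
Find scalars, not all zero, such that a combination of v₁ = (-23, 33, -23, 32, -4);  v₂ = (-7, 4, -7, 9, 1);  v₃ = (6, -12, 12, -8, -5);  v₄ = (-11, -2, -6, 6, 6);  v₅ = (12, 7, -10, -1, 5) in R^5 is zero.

v₁ - 3v₂ + 2v₃ + 2v₄ + v₅ = 0

Set up α₁v₁ + … + α₅v₅ = 0 and solve the homogeneous system.
The free variable yields coefficients (1, -3, 2, 2, 1) (any nonzero multiple also works).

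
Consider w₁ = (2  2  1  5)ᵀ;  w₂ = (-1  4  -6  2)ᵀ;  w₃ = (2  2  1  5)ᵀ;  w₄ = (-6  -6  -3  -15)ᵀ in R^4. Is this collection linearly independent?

Two of the vectors are equal, giving an immediate dependence.

linearly dependent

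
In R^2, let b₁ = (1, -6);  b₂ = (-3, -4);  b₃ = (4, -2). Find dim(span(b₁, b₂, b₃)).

2

Row-reduce the 3×2 matrix with these as rows.
Exactly 2 pivots survive; hence the rank is 2.
(With 3 elements in a 2-dimensional space the rank is at most 2.)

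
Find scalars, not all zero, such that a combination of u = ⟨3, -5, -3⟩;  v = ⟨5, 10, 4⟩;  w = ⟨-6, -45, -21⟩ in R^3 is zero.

Set up α₁u + … + α₃w = 0 and solve the homogeneous system.
One solution (up to scaling) is (3, -3, -1).

3u - 3v - w = 0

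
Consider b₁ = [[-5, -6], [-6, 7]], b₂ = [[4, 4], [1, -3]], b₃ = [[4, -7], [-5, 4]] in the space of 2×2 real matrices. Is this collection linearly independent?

Take coordinates with respect to the standard basis {E₁₁, E₁₂, E₂₁, E₂₂}.
Place the vectors as rows of a 3×4 matrix and reduce to echelon form.
The reduction yields 3 nonzero rows, so the rank is 3.
Since rank = 3 (the number of vectors), the set is linearly independent.

linearly independent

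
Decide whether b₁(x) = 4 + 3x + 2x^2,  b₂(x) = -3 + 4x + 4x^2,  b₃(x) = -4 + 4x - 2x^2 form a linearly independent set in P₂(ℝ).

Take coordinates with respect to the standard basis {1, x, x^2}.
The matrix [b₁|b₂|b₃] has determinant -154.
A nonzero determinant means the columns are linearly independent.

linearly independent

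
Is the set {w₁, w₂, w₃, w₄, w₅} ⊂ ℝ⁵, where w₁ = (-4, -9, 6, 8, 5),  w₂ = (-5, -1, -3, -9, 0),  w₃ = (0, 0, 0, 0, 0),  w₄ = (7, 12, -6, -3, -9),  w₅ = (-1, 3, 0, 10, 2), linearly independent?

One of the vectors is the zero vector, so the set is linearly dependent.

linearly dependent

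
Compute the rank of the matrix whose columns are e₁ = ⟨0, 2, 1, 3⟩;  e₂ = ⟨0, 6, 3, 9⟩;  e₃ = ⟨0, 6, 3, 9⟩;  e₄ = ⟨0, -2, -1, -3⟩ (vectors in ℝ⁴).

1

Put the 4×4 matrix [e₁|e₂|e₃|e₄] into echelon form.
The echelon form has 1 nonzero row, so the rank is 1.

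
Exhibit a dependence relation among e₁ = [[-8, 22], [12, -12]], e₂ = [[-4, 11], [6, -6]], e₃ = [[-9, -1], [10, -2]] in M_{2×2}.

e₁ - 2e₂ = 0

Pass to coordinate vectors relative to the basis {E₁₁, E₁₂, E₂₁, E₂₂}.
Write the vectors as columns of a matrix and find a nonzero vector in its null space.
The free variable yields coefficients (1, -2, 0) (any nonzero multiple also works).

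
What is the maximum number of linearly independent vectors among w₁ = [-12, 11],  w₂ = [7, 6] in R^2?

Put the 2×2 matrix [w₁|w₂] into echelon form.
There are 2 pivot columns, so rank = 2.

2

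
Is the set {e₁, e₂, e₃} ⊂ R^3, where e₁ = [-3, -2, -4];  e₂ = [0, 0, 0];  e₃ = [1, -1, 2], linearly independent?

One of the vectors is the zero vector, so the set is linearly dependent.

linearly dependent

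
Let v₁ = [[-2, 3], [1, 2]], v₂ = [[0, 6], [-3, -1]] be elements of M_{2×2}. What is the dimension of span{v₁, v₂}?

Use coordinates relative to {E₁₁, E₁₂, E₂₁, E₂₂}.
Put the 4×2 matrix [v₁|v₂] into echelon form.
There are 2 pivot columns, so rank = 2.

dim = 2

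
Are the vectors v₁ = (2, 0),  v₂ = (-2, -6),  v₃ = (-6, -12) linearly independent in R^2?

linearly dependent

There are 3 vectors in a 2-dimensional space, so they cannot be linearly independent.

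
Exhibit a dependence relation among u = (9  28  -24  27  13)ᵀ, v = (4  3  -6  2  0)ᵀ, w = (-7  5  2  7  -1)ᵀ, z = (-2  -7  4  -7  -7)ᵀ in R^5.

Write the vectors as columns of a matrix and find a nonzero vector in its null space.
One solution (up to scaling) is (1, -3, -1, 2).

u - 3v - w + 2z = 0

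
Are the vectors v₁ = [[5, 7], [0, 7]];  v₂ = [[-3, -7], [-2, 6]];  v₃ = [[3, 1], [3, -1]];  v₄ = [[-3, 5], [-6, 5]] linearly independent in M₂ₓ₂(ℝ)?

Write each element as a coordinate vector in ℝ⁴ using {E₁₁, E₁₂, E₂₁, E₂₂}.
Row-reduce the matrix whose columns are v₁, v₂, v₃, v₄.
The reduction yields 4 nonzero rows, so the rank is 4.
Since rank = 4 (the number of vectors), the set is linearly independent.

linearly independent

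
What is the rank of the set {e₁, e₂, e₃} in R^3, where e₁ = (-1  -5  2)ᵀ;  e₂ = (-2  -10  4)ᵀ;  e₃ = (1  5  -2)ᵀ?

Row-reduce the 3×3 matrix with these as rows.
The echelon form has 1 nonzero row, so the rank is 1.

rank 1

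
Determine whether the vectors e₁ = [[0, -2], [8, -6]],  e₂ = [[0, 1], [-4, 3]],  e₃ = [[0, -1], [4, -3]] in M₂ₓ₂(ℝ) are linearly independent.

linearly dependent

Write each element as a coordinate vector in ℝ⁴ using {E₁₁, E₁₂, E₂₁, E₂₂}.
Place the vectors as rows of a 3×4 matrix and reduce to echelon form.
The reduction yields 1 nonzero row, so the rank is 1.
Since rank 1 < 3, the set is linearly dependent.
Indeed e₁ + 2e₂ = 0.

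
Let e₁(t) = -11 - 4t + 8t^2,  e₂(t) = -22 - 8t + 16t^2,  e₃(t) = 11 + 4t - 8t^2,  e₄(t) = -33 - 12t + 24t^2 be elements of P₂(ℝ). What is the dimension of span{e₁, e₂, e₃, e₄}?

1

Pass to coordinate vectors with respect to the basis {1, t, t^2}.
Put the 3×4 matrix [e₁|e₂|e₃|e₄] into echelon form.
Reduction leaves 1 leading entry, giving rank 1.
(With 4 elements in a 3-dimensional space the rank is at most 3.)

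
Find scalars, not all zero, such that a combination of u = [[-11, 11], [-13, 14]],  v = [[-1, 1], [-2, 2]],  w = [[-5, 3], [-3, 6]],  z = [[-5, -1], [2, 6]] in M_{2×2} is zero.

u - v - 3w + z = 0

Write each element as a vector in ℝ⁴ using {E₁₁, E₁₂, E₂₁, E₂₂}.
Row-reduce the matrix with u, v, w, z as columns; the null space gives the coefficients.
One solution (up to scaling) is (1, -1, -3, 1).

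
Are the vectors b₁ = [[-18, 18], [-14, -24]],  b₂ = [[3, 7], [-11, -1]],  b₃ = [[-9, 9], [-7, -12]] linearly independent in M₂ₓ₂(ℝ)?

Write each element as a coordinate vector in ℝ⁴ using {E₁₁, E₁₂, E₂₁, E₂₂}.
One vector is a scalar multiple of another, so the set is dependent.

linearly dependent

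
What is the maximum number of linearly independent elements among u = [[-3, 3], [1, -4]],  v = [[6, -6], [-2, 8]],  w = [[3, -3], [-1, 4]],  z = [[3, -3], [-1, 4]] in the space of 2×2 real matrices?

Use coordinates relative to {E₁₁, E₁₂, E₂₁, E₂₂}.
Put the 4×4 matrix [u|v|w|z] into echelon form.
The echelon form has 1 nonzero row, so the rank is 1.

1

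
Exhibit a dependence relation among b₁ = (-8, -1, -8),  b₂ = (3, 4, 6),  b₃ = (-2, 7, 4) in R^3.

Write the vectors as columns of a matrix and find a nonzero vector in its null space.
The free variable yields coefficients (1, 2, -1) (any nonzero multiple also works).

b₁ + 2b₂ - b₃ = 0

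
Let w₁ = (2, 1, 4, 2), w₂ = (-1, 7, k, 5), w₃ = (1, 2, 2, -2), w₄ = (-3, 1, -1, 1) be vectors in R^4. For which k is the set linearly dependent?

k = 29/3

Place the vectors as rows of a 4×4 matrix; dependence ⇔ determinant zero.
Expanding, det = 261 - 27*k.
Setting this to zero gives k = 29/3.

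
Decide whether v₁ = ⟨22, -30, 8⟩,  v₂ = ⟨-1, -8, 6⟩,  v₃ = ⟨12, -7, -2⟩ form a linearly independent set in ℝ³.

Row-reduce the matrix whose columns are v₁, v₂, v₃.
The reduction yields 2 nonzero rows, so the rank is 2.
Since rank 2 < 3, the set is linearly dependent.

linearly dependent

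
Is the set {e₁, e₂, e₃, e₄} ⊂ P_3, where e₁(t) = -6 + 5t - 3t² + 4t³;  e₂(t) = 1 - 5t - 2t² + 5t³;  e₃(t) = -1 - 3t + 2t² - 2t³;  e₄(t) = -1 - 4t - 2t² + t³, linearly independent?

Write each element as a coordinate vector in ℝ⁴ using {1, t, …, t³}.
Place the vectors as rows of a 4×4 matrix and reduce to echelon form.
The reduction yields 4 nonzero rows, so the rank is 4.
Since rank = 4 (the number of vectors), the set is linearly independent.

linearly independent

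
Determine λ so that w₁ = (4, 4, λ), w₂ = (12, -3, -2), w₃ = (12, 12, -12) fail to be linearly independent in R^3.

The vectors are dependent exactly when the determinant of the matrix with rows w₁, w₂, w₃ vanishes.
Expanding, det = 180*λ + 720.
Setting this to zero gives λ = -4.

λ = -4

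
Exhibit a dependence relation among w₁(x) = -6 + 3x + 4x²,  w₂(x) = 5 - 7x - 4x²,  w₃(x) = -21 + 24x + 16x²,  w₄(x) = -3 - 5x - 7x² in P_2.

Pass to coordinate vectors relative to the basis {1, x, x²}.
Write the vectors as columns of a matrix and find a nonzero vector in its null space.
A generator of the null space is (1, -3, -1, 0).

w₁ - 3w₂ - w₃ = 0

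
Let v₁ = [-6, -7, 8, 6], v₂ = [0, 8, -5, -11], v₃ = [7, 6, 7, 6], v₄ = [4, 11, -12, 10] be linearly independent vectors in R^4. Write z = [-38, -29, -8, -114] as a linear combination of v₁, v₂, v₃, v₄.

z = -v₁ + 4v₂ - 4v₃ - 4v₄

Solve the system with v₁, v₂, v₃, v₄ as columns and z as the right-hand side.
The system has the unique solution (α₁, …, α₄) = (-1, 4, -4, -4).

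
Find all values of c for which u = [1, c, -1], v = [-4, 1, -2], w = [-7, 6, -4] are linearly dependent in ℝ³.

Dependence holds iff the 3×3 matrix [u v w] is singular.
Expanding, det = 25 - 2*c.
This vanishes exactly when c = 25/2.

c = 25/2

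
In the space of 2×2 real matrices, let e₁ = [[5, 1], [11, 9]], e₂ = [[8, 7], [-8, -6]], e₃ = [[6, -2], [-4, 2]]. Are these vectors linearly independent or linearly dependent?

Take coordinates with respect to the standard basis {E₁₁, E₁₂, E₂₁, E₂₂}.
Row-reduce the matrix whose columns are e₁, e₂, e₃.
The reduction yields 3 nonzero rows, so the rank is 3.
Since rank = 3 (the number of vectors), the set is linearly independent.

linearly independent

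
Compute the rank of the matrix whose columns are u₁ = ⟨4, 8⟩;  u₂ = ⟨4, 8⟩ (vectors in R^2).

Apply Gaussian elimination to the matrix whose rows are u₁, u₂.
Exactly 1 pivot survives; hence the rank is 1.

1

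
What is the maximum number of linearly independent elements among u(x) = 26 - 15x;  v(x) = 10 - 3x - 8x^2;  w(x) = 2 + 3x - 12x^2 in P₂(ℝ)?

Use coordinates relative to {1, x, x^2}.
Apply Gaussian elimination to the matrix whose rows are u, v, w.
Exactly 2 pivots survive; hence the rank is 2.

2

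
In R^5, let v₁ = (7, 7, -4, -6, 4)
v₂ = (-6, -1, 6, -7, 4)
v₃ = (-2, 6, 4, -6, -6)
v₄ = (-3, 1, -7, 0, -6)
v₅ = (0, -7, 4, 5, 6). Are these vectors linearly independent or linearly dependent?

linearly independent

Place the vectors as rows of a 5×5 matrix and reduce to echelon form.
The reduction yields 5 nonzero rows, so the rank is 5.
Since rank = 5 (the number of vectors), the set is linearly independent.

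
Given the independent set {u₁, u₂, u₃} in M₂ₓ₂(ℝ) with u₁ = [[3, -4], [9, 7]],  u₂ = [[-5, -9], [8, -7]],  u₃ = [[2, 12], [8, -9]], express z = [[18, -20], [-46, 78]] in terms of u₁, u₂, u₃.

z = 2u₁ - 4u₂ - 4u₃

Take coordinate vectors relative to {E₁₁, E₁₂, E₂₁, E₂₂}.
Write z = a₁u₁ + … + a₃u₃ and equate components.
Back-substitution yields (a₁, a₂, a₃) = (2, -4, -4).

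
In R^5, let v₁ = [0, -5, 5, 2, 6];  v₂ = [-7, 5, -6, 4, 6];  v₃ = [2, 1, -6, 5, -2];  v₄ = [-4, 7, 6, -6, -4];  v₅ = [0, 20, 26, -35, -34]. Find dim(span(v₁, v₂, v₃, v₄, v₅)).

Put the 5×5 matrix [v₁|v₂|v₃|v₄|v₅] into echelon form.
Exactly 4 pivots survive; hence the rank is 4.

4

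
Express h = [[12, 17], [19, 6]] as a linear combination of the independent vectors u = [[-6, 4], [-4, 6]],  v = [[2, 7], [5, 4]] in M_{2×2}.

Work in coordinates with respect to the standard basis {E₁₁, E₁₂, E₂₁, E₂₂}.
Since u, v are independent, the coefficients expressing h are uniquely determined by a linear system.
Row-reducing the augmented matrix gives the unique coefficients (α₁, α₂) = (-1, 3).

h = -u + 3v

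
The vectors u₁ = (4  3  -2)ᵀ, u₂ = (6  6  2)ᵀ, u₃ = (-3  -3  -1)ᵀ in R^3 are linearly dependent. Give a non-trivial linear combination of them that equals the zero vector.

Write the vectors as columns of a matrix and find a nonzero vector in its null space.
One solution (up to scaling) is (0, 1, 2).

u₂ + 2u₃ = 0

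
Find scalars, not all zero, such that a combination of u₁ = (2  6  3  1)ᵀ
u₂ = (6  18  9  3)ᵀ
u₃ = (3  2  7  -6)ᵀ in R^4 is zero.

3u₁ - u₂ = 0

Row-reduce the matrix with u₁, u₂, u₃ as columns; the null space gives the coefficients.
The free variable yields coefficients (3, -1, 0) (any nonzero multiple also works).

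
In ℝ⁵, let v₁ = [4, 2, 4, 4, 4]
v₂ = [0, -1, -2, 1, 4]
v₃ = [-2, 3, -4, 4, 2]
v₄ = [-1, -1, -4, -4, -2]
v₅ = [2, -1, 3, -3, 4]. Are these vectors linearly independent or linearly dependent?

Form the 5×5 matrix with these as columns; its determinant is -1440.
A nonzero determinant means the columns are linearly independent.

linearly independent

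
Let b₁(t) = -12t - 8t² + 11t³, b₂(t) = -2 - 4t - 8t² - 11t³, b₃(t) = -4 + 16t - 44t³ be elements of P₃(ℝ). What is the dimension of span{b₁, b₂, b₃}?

Represent each element by its coordinate vector in ℝ⁴.
Row-reduce the 3×4 matrix with these as rows.
There are 2 pivot columns, so rank = 2.

dim = 2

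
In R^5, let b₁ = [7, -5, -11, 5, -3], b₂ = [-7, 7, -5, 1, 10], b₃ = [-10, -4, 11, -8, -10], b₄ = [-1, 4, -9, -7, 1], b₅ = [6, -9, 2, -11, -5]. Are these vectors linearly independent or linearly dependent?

Place the vectors as rows of a 5×5 matrix and reduce to echelon form.
The reduction yields 5 nonzero rows, so the rank is 5.
Since rank = 5 (the number of vectors), the set is linearly independent.

linearly independent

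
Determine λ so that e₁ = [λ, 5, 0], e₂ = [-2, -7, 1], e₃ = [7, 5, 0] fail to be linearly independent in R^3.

λ = 7

Dependence holds iff the 3×3 matrix [e₁ e₂ e₃] is singular.
The determinant works out to 35 - 5*λ.
Setting this to zero gives λ = 7.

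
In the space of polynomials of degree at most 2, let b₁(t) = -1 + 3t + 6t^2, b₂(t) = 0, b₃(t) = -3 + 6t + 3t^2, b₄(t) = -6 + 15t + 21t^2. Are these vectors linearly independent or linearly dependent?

linearly dependent

Take coordinates with respect to the standard basis {1, t, t^2}.
There are 4 vectors in a 3-dimensional space, so they cannot be linearly independent.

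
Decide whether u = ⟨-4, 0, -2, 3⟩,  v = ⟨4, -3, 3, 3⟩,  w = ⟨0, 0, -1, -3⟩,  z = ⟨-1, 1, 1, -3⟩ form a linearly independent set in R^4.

Place the vectors as rows of a 4×4 matrix and reduce to echelon form.
The reduction yields 4 nonzero rows, so the rank is 4.
Since rank = 4 (the number of vectors), the set is linearly independent.

linearly independent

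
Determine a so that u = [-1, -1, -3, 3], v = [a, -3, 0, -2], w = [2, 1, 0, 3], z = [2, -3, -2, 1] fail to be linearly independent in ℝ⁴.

a = 23/9

The set is linearly dependent precisely when det[u; v; w; z] = 0.
Cofactor expansion gives det = 46 - 18*a.
Solving 46 - 18*a = 0 yields a = 23/9.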